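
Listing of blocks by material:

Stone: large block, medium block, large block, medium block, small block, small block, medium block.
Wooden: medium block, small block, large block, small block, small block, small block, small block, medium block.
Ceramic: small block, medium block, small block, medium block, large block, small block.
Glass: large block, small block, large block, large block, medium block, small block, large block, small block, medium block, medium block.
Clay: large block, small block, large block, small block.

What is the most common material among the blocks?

Counts by material: glass 10, wooden 8, stone 7, ceramic 6, clay 4.
The maximum is 10, held uniquely by glass.

glass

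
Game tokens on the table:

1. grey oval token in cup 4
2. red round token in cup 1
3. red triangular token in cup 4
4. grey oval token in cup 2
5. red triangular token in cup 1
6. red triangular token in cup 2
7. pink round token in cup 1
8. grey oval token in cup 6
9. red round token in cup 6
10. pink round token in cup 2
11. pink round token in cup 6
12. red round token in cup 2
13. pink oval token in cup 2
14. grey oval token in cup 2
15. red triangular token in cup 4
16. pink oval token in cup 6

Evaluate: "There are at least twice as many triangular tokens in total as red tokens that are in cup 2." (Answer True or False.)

|triangular tokens| = 4.
|red tokens in cup 2| = 2.
The claim requires 4 ≥ 2 × 2 = 4, which holds.

True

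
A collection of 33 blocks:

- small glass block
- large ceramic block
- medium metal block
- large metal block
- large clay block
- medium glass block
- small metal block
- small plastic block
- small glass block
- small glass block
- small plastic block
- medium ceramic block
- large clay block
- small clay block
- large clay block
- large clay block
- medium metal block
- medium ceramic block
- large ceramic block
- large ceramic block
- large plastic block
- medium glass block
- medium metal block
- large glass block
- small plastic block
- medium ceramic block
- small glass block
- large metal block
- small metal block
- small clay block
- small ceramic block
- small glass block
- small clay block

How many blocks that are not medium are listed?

Total blocks: 33; with the excluded value: 8; remaining 33 − 8 = 25.

25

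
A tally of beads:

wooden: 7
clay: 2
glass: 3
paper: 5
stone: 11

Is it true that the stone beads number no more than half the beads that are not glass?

True

stone beads: 11.
beads that are not glass: 25.
The claim requires 2 × 11 = 22 ≤ 25, which holds.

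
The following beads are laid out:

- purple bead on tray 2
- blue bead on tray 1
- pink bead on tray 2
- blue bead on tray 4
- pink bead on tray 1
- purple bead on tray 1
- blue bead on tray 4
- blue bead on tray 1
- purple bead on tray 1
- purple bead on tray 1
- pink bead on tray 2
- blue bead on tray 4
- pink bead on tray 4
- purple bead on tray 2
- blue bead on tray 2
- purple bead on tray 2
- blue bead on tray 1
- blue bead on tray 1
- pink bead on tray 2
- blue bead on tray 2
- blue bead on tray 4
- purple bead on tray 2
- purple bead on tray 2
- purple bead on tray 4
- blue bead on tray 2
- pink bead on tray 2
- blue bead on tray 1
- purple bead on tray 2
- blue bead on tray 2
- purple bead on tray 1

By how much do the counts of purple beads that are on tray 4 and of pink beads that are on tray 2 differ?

3

purple beads on tray 4: 1. pink beads on tray 2: 4.
|1 − 4| = 4 − 1 = 3.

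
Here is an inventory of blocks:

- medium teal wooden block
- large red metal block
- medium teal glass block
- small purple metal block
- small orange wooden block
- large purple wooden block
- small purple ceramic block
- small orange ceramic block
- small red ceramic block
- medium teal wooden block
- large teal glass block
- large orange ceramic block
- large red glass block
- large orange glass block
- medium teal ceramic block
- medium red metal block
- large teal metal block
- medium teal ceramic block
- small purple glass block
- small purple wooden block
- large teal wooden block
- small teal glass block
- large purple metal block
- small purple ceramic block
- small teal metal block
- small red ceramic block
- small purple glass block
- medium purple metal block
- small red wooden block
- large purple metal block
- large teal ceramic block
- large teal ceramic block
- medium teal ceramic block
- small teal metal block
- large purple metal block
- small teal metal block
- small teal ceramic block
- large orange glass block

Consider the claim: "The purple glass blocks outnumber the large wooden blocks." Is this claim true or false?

There are 2 purple glass blocks.
There are 2 large wooden blocks.
The claim requires 2 > 2, which does not hold.

False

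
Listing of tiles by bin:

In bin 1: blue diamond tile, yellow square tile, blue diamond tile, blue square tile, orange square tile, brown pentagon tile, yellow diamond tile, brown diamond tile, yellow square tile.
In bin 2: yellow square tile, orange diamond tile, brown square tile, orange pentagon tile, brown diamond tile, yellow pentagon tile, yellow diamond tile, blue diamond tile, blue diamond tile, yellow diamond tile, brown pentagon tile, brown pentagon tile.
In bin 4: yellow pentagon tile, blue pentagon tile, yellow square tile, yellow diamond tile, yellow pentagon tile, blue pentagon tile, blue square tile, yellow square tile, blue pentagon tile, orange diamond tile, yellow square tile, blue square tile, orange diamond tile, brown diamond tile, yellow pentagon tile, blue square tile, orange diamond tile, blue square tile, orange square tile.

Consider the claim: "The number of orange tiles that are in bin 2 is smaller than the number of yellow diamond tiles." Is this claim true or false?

orange tiles in bin 2: 2.
yellow diamond tiles: 4.
The claim requires 2 < 4, which holds.

True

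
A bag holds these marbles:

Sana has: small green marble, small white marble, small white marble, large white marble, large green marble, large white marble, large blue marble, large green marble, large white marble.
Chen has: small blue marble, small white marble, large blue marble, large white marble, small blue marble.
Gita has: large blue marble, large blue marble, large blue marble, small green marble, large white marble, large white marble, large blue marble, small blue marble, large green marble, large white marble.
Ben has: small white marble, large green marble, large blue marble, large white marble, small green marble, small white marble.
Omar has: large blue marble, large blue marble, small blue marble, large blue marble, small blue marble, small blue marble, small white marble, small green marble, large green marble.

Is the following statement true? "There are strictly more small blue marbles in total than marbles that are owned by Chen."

There are 6 small blue marbles.
Count of marbles owned by Chen: 5.
The claim requires 6 > 5, which holds.

True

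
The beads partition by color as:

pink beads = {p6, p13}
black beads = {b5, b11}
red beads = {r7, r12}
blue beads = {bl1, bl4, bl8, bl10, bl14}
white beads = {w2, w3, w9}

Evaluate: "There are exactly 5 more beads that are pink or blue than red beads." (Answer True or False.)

|beads that are pink or blue| = 7.
|red beads| = 2.
The claim requires 7 − 2 (= 5) to equal 5, which holds.

True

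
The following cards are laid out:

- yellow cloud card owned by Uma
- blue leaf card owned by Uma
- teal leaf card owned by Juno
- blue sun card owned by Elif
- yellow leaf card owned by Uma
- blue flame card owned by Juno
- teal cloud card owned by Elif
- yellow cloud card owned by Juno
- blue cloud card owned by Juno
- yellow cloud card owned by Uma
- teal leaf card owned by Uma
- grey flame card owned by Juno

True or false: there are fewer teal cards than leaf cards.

True

There are 3 teal cards.
There are 4 leaf cards.
The claim requires 3 < 4, which holds.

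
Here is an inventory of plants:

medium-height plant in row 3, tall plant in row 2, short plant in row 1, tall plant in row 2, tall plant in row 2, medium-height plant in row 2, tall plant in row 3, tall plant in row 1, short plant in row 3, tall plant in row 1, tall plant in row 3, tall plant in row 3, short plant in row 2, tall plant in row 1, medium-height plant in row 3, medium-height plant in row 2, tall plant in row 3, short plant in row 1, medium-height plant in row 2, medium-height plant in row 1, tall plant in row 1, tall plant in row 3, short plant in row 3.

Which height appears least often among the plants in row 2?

Counts by height (restricted to plants in row 2): tall 3, medium-height 3, short 1.
The minimum is 1, held uniquely by short.

short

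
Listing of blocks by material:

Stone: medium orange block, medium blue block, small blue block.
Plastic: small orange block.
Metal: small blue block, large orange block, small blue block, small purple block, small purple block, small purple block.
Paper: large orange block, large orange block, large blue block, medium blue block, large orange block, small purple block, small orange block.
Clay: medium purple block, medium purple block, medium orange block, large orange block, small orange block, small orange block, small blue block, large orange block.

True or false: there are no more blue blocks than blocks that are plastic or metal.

|blue blocks| = 7.
|blocks that are plastic or metal| = 7.
The claim requires 7 ≤ 7, which holds.

True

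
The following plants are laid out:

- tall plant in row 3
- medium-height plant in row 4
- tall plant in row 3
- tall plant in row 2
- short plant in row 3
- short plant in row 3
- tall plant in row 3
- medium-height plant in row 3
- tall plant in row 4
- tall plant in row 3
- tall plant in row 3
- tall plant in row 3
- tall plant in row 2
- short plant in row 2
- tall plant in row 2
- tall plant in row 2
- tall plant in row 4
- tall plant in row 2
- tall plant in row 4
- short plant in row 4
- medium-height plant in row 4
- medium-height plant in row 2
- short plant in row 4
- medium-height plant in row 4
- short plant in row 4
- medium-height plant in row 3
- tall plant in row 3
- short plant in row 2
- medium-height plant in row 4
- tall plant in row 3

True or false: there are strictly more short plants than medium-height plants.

False

There are 7 short plants.
There are 7 medium-height plants.
The claim requires 7 > 7, which does not hold.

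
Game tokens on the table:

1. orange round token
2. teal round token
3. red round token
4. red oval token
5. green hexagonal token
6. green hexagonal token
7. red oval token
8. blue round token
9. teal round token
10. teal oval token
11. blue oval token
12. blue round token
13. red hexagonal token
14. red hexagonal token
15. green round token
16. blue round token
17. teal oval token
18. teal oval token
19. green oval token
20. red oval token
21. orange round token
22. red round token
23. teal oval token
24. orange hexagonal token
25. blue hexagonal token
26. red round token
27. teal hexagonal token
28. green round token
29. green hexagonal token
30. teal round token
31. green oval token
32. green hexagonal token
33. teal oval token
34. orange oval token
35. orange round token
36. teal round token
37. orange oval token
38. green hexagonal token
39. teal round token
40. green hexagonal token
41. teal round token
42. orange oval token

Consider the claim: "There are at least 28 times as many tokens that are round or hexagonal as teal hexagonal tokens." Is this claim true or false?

|tokens that are round or hexagonal| = 28.
|teal hexagonal tokens| = 1.
The claim requires 28 ≥ 28 × 1 = 28, which holds.

True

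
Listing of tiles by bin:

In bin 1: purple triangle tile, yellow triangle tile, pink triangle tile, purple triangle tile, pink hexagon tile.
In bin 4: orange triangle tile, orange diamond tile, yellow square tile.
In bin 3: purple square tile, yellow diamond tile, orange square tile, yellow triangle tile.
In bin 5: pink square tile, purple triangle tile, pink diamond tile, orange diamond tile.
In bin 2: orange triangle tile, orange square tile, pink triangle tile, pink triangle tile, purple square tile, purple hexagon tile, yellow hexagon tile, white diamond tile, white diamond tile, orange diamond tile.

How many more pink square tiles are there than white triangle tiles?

1

pink square tiles: 1.
white triangle tiles: 0.
1 − 0 = 1.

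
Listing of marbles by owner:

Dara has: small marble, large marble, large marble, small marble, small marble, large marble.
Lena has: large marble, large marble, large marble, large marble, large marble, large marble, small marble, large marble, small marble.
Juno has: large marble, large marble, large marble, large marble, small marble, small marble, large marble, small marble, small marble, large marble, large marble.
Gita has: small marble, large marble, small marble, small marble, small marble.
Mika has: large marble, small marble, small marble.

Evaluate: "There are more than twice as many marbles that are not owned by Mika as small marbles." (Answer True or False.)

|marbles that are not owned by Mika| = 31.
|small marbles| = 15.
The claim requires 31 > 2 × 15 = 30, which holds.

True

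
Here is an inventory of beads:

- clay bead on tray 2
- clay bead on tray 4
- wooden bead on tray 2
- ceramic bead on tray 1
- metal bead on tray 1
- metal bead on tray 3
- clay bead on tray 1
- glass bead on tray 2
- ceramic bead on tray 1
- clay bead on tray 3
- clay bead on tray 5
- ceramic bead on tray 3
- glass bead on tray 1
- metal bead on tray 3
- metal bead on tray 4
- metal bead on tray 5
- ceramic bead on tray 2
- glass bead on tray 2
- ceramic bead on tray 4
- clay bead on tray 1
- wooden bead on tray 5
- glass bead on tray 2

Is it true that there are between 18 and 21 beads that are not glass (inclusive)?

There are 18 beads that are not glass.
The claim requires 18 ≤ 18 ≤ 21, which holds.

True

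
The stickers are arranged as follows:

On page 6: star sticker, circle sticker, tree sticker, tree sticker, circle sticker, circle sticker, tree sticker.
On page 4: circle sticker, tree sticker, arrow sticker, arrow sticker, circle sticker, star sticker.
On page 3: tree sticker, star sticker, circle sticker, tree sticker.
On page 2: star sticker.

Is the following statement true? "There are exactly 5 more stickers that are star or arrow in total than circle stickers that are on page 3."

True

There are 6 stickers that are star or arrow.
There is 1 circle sticker on page 3.
The claim requires 6 − 1 (= 5) to equal 5, which holds.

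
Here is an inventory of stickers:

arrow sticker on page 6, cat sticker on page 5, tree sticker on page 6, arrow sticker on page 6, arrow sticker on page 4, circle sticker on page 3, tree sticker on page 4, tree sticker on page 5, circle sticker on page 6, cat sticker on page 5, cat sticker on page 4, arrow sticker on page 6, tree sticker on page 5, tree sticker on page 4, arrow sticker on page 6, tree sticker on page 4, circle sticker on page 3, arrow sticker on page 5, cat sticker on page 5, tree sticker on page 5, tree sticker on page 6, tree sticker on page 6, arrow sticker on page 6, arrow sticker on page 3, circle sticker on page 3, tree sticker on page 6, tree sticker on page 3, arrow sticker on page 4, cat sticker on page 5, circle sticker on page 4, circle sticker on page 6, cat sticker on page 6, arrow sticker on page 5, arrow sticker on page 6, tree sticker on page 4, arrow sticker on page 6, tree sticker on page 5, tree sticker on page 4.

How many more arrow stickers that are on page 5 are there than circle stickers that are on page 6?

0

arrow stickers on page 5: 2.
circle stickers on page 6: 2.
2 − 2 = 0.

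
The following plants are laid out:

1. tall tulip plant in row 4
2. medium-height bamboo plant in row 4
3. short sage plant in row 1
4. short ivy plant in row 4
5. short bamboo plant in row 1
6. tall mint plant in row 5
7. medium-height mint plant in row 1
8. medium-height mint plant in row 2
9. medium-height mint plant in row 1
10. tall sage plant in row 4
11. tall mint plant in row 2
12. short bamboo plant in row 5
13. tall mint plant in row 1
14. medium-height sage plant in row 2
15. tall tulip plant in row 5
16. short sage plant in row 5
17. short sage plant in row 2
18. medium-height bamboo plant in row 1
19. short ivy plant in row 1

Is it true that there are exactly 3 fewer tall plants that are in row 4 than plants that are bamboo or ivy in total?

There are 2 tall plants in row 4.
There are 6 plants that are bamboo or ivy.
The claim requires 6 − 2 (= 4) to equal 3, which does not hold.

False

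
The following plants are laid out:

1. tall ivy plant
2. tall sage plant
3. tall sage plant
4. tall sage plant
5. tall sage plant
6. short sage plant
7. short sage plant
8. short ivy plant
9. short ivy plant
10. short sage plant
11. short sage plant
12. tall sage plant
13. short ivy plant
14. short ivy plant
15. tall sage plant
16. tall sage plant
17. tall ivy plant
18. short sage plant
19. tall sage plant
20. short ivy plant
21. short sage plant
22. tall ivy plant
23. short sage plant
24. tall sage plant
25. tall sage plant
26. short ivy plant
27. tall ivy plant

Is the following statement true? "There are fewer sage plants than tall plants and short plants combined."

sage plants: 17.
tall plants: 14; short plants: 13; combined: 14 + 13 = 27.
The claim requires 17 < 27, which holds.

True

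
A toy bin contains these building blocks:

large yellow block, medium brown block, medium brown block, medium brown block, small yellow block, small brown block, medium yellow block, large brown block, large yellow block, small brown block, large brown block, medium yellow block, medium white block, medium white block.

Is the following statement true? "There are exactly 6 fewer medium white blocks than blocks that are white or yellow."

There are 2 medium white blocks.
There are 7 blocks that are white or yellow.
The claim requires 7 − 2 (= 5) to equal 6, which does not hold.

False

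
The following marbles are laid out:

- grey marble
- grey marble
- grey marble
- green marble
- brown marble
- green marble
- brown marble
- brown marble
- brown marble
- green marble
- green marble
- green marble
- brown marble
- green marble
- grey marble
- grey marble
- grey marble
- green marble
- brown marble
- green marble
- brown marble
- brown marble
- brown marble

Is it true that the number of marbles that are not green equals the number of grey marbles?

|marbles that are not green| = 15.
|grey marbles| = 6.
The claim requires 15 = 6, which does not hold.

False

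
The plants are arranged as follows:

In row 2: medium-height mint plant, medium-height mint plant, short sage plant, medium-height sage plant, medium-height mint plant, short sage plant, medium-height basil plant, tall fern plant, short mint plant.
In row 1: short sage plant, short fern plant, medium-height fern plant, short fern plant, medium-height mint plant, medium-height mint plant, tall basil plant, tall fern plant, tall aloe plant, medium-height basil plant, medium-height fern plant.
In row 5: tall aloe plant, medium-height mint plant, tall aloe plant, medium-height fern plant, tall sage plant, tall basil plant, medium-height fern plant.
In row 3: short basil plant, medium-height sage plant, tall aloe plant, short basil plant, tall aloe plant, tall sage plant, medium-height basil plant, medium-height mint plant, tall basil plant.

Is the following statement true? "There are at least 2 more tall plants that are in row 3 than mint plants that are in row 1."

True

|tall plants in row 3| = 4.
|mint plants in row 1| = 2.
The claim requires 4 − 2 = 2 ≥ 2, which holds.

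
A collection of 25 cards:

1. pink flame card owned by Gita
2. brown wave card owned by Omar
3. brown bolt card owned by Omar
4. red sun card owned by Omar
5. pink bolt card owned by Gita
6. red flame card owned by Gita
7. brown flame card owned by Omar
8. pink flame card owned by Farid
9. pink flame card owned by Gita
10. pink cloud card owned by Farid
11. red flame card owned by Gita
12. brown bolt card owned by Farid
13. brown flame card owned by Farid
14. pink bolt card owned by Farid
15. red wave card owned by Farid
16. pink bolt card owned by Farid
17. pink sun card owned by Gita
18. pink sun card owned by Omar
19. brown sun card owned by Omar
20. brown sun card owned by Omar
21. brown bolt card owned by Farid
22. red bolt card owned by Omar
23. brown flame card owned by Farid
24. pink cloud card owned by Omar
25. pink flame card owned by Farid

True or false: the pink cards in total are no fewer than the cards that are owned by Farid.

|pink cards| = 11.
|cards owned by Farid| = 10.
The claim requires 11 ≥ 10, which holds.

True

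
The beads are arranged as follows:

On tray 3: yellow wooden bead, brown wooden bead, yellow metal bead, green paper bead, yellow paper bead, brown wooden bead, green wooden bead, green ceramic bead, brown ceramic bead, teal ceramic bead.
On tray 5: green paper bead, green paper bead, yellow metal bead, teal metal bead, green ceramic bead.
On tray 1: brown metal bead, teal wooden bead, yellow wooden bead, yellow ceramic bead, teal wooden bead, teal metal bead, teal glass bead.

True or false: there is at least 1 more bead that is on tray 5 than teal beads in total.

beads on tray 5: 5.
teal beads: 6.
The claim requires 5 − 6 = -1 ≥ 1, which does not hold.

False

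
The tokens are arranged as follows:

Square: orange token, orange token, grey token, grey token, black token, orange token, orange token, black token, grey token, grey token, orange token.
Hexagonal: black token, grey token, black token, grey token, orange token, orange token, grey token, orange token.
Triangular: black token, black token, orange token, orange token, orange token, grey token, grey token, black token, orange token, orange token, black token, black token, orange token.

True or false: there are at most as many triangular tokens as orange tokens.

True

There are 13 triangular tokens.
There are 14 orange tokens.
The claim requires 13 ≤ 14, which holds.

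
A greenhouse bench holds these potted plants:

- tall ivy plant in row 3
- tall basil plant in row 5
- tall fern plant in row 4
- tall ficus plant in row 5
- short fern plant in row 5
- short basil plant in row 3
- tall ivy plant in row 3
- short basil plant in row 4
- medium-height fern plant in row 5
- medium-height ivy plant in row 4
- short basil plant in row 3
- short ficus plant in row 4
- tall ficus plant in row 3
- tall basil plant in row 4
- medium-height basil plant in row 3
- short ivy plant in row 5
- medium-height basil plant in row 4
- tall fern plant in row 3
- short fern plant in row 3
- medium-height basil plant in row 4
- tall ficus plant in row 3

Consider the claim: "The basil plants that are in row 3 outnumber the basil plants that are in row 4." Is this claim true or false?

basil plants in row 3: 3.
basil plants in row 4: 4.
The claim requires 3 > 4, which does not hold.

False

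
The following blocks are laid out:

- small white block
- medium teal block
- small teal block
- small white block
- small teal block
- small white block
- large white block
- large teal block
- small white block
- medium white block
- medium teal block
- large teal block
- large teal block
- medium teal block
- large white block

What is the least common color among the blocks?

white

Counts by color: teal 8, white 7.
The minimum is 7, held uniquely by white.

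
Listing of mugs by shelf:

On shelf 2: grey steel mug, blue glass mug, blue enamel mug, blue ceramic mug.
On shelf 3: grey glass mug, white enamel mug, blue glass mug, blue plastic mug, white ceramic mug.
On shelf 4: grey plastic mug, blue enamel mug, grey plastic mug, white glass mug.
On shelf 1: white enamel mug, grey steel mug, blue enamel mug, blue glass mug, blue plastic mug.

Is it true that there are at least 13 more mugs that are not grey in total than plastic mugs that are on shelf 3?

False

mugs that are not grey: 13.
plastic mugs on shelf 3: 1.
The claim requires 13 − 1 = 12 ≥ 13, which does not hold.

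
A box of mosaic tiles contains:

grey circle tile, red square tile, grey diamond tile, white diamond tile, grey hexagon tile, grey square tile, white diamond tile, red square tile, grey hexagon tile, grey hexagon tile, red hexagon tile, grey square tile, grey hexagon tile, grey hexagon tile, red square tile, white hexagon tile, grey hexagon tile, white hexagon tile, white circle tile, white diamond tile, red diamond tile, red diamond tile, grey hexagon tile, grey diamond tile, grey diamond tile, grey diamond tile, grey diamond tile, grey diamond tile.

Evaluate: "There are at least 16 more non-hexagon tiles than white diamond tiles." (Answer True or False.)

|non-hexagon tiles| = 18.
|white diamond tiles| = 3.
The claim requires 18 − 3 = 15 ≥ 16, which does not hold.

False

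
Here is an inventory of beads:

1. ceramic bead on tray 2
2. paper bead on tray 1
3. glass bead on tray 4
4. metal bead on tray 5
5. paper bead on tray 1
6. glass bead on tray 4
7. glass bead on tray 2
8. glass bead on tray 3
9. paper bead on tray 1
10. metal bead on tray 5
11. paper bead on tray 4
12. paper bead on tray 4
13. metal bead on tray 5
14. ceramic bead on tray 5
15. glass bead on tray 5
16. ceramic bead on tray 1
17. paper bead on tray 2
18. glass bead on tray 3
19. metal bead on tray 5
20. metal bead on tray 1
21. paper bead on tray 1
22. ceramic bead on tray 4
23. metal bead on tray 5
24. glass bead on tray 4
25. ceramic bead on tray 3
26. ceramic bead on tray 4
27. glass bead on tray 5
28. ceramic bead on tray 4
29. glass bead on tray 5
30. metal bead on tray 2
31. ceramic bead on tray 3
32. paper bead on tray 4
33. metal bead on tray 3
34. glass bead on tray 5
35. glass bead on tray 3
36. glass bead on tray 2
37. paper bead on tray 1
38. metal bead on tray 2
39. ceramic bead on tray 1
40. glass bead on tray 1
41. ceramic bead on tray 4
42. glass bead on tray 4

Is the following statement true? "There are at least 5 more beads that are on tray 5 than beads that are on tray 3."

False

|beads on tray 5| = 10.
|beads on tray 3| = 6.
The claim requires 10 − 6 = 4 ≥ 5, which does not hold.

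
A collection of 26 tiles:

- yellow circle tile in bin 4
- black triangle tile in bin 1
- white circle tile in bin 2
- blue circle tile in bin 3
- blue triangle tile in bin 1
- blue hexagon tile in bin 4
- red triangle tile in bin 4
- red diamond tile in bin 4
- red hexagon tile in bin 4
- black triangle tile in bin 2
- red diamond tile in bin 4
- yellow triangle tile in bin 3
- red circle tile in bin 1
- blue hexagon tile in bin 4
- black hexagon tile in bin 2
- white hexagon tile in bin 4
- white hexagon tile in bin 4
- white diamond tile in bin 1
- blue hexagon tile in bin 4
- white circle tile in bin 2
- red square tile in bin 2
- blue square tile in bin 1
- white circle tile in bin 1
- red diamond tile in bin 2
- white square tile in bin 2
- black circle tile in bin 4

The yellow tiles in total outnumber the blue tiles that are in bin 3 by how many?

1

yellow tiles: 2.
blue tiles in bin 3: 1.
2 − 1 = 1.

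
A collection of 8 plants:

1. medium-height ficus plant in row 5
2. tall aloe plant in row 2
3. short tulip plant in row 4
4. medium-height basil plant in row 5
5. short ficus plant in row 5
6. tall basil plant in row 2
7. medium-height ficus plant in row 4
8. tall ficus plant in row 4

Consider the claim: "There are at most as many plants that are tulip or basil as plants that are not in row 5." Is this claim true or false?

True

plants that are tulip or basil: 3.
plants that are not in row 5: 5.
The claim requires 3 ≤ 5, which holds.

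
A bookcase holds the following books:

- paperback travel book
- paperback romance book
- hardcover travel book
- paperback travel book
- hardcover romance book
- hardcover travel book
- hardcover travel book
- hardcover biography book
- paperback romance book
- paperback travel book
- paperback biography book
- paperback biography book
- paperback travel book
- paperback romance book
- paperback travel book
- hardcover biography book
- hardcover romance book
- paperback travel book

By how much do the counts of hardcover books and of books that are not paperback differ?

hardcover books: 7. books that are not paperback: 7.
|7 − 7| = 7 − 7 = 0.

0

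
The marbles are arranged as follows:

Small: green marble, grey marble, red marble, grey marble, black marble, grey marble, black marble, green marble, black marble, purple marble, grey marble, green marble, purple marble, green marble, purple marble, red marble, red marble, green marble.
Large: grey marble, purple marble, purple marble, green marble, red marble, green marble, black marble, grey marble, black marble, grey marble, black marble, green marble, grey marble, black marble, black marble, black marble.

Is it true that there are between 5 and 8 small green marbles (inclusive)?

True

small green marbles: 5.
The claim requires 5 ≤ 5 ≤ 8, which holds.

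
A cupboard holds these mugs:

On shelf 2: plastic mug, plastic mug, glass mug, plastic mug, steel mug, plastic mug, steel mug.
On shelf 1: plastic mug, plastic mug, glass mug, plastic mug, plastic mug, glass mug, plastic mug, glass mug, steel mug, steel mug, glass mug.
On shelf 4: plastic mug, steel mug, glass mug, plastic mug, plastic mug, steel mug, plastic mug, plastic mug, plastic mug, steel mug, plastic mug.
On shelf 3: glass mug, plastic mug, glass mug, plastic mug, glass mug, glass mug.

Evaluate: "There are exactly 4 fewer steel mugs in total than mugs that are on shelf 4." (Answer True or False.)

True

steel mugs: 7.
mugs on shelf 4: 11.
The claim requires 11 − 7 (= 4) to equal 4, which holds.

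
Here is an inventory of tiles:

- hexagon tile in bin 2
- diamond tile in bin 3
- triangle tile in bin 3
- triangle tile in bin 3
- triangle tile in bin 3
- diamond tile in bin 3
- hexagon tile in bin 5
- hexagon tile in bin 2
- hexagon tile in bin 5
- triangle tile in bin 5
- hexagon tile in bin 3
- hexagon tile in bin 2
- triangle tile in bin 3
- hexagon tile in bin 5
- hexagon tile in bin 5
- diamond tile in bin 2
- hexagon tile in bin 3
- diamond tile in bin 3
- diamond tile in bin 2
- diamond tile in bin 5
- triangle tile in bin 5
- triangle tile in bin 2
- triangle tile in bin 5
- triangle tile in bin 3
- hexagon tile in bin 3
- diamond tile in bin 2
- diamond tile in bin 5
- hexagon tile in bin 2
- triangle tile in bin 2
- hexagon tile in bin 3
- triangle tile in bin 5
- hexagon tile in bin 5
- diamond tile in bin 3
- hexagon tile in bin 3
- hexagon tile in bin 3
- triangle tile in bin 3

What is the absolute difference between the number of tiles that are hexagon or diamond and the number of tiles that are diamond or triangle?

3

tiles that are hexagon or diamond: 24. tiles that are diamond or triangle: 21.
|24 − 21| = 24 − 21 = 3.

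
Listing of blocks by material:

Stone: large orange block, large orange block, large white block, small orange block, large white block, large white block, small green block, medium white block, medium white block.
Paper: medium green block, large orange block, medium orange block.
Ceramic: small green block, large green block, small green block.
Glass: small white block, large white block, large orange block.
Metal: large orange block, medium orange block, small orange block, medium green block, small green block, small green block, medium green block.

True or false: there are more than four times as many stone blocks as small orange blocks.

|stone blocks| = 9.
|small orange blocks| = 2.
The claim requires 9 > 4 × 2 = 8, which holds.

True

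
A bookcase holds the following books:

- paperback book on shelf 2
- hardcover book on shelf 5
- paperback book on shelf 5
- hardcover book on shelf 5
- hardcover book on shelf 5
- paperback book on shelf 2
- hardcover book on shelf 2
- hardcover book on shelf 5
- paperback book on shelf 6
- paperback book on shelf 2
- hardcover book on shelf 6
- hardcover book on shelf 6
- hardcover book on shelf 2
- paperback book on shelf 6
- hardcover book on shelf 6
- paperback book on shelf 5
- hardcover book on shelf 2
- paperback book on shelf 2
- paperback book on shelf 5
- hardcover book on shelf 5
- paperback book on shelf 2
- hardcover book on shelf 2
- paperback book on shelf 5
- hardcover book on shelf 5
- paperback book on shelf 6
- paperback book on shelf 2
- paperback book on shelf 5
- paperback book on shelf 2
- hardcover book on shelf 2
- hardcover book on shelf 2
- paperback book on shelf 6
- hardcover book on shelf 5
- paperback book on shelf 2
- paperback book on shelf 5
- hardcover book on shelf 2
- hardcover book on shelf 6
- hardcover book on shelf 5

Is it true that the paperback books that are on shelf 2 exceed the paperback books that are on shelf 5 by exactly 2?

True

There are 8 paperback books on shelf 2.
There are 6 paperback books on shelf 5.
The claim requires 8 − 6 (= 2) to equal 2, which holds.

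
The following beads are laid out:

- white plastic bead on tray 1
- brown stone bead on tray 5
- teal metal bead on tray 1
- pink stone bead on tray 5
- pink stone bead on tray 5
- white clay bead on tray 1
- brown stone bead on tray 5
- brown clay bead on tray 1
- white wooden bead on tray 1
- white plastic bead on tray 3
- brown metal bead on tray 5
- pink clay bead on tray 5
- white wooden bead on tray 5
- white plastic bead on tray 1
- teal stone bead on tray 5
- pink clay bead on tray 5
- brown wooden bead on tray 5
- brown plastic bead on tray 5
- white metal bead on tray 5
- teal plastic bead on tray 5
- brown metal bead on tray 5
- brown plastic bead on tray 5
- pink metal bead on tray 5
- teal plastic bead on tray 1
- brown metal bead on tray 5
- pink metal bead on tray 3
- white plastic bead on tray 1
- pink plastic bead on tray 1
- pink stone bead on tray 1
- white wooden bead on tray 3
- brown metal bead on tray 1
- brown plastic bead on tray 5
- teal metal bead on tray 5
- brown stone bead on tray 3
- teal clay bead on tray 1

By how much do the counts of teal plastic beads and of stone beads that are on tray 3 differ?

1

teal plastic beads: 2. stone beads on tray 3: 1.
|2 − 1| = 2 − 1 = 1.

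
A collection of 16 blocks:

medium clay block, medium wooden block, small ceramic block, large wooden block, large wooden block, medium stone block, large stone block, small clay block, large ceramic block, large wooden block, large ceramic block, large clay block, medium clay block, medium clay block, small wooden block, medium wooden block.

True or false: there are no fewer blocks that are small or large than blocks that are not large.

True

There are 10 blocks that are small or large.
There are 9 blocks that are not large.
The claim requires 10 ≥ 9, which holds.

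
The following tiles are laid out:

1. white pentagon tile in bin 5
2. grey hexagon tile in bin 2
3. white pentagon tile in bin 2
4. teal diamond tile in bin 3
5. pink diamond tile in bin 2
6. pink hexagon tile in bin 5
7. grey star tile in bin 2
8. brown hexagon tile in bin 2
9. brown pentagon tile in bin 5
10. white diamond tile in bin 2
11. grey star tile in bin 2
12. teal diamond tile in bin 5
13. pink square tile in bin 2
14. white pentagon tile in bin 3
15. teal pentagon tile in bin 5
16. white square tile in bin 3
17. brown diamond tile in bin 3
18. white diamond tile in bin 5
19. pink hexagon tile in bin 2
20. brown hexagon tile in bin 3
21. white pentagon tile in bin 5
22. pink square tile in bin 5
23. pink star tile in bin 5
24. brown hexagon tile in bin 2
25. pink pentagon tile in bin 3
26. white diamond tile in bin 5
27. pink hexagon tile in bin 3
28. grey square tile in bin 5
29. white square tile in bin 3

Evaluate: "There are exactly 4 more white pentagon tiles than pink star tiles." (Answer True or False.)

False

|white pentagon tiles| = 4.
|pink star tiles| = 1.
The claim requires 4 − 1 (= 3) to equal 4, which does not hold.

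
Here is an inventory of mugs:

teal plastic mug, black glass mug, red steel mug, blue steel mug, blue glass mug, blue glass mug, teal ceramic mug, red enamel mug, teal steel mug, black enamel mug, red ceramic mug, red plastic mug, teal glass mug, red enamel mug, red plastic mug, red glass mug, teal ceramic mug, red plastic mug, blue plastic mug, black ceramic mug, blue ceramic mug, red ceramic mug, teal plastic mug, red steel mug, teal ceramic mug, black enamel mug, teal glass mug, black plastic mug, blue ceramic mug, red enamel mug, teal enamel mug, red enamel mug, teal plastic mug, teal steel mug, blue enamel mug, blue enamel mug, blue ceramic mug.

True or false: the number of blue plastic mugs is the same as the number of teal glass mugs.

There is 1 blue plastic mug.
There are 2 teal glass mugs.
The claim requires 1 = 2, which does not hold.

False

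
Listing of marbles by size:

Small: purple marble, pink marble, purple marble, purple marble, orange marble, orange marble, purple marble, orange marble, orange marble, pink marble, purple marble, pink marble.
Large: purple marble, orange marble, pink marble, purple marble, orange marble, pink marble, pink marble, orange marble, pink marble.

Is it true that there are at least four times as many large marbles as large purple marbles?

True

large marbles: 9.
large purple marbles: 2.
The claim requires 9 ≥ 4 × 2 = 8, which holds.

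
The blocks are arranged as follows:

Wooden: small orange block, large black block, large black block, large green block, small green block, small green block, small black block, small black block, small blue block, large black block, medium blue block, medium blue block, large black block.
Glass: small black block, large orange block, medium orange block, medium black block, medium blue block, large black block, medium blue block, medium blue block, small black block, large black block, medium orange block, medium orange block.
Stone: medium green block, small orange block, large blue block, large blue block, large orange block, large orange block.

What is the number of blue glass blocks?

3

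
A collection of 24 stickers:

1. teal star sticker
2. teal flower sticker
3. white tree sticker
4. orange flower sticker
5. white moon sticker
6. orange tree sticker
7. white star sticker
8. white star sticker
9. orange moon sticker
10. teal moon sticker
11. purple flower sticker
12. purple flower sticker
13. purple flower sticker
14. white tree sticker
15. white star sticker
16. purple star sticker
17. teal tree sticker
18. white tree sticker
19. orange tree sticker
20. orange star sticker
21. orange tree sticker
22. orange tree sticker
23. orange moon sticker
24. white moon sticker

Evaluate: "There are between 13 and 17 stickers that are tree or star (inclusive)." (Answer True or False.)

True

There are 14 stickers that are tree or star.
The claim requires 13 ≤ 14 ≤ 17, which holds.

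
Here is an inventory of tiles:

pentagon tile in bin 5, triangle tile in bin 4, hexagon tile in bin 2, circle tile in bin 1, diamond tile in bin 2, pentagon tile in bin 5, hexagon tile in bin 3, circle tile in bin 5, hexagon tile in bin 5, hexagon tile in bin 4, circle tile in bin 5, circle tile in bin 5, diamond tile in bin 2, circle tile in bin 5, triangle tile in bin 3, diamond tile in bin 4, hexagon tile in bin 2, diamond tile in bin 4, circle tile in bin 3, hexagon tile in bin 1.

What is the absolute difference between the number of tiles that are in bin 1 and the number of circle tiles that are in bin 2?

2

tiles in bin 1: 2. circle tiles in bin 2: 0.
|2 − 0| = 2 − 0 = 2.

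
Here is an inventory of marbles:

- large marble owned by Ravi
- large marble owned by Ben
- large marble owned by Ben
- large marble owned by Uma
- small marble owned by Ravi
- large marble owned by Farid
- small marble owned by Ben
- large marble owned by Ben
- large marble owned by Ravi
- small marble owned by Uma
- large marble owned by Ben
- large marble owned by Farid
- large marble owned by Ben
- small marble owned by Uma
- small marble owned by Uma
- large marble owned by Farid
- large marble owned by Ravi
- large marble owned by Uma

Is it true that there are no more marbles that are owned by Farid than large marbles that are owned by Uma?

False

|marbles owned by Farid| = 3.
|large marbles owned by Uma| = 2.
The claim requires 3 ≤ 2, which does not hold.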